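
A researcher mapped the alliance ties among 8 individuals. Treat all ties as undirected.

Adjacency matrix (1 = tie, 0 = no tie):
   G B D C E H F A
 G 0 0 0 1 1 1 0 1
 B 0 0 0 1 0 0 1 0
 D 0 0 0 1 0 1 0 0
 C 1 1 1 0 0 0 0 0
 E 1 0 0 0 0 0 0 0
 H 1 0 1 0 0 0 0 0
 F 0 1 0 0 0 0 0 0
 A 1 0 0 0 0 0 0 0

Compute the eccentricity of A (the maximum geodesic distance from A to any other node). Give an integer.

Distances from A: B:3, C:2, D:3, E:2, F:4, G:1, H:2.
The largest is 4 (to F), so the eccentricity of A is 4.

4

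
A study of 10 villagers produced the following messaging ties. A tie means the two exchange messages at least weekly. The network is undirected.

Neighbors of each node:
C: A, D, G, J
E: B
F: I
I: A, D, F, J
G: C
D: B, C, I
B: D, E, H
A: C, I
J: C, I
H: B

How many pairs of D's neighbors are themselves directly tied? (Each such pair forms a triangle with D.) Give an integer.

D's neighbors are B, C, and I, but none of them are tied to each other, so no triangle contains D.

0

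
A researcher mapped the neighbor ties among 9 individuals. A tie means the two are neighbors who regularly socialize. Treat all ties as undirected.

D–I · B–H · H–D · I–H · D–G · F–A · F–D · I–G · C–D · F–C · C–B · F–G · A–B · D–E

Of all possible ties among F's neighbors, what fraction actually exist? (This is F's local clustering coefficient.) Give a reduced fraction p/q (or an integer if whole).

F's neighbors: A, C, D, and G (k = 4).
Possible neighbor pairs: C(4,2) = 6. Edges among them: C–D, D–G → e = 2.
Clustering(F) = 2/6 = 1/3.

1/3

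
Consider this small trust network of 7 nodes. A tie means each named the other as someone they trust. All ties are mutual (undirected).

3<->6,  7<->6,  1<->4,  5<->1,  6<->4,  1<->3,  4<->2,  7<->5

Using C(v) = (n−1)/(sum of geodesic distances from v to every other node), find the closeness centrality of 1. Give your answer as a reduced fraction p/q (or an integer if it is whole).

2/3

Distances from 1: 2:2, 3:1, 4:1, 5:1, 6:2, 7:2. Sum = 9.
n = 7, so closeness = 6/9 = 2/3.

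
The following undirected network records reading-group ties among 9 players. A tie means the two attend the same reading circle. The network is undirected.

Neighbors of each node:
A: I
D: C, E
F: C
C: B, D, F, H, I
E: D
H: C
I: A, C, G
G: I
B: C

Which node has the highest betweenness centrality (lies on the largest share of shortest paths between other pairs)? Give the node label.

C

Unnormalized betweenness of each node: A:0, B:0, C:24, D:7, E:0, F:0, G:0, H:0, I:13.
C has the largest value, 24, making it the main broker — the node through which the most shortest paths run.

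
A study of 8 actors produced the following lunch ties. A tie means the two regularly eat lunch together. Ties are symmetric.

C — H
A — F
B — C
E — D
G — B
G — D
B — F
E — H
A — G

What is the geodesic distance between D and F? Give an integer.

One shortest route is D – G – B – F, which uses 3 edges, and at distance 2 from D we only reach {A, B, H}, which does not include F. So d(D,F) = 3.

3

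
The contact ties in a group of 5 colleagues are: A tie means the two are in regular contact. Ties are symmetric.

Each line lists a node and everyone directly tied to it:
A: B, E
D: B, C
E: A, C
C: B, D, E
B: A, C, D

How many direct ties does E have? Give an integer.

2

E is directly tied to A and C. That is 2 neighbors, so the degree of E is 2.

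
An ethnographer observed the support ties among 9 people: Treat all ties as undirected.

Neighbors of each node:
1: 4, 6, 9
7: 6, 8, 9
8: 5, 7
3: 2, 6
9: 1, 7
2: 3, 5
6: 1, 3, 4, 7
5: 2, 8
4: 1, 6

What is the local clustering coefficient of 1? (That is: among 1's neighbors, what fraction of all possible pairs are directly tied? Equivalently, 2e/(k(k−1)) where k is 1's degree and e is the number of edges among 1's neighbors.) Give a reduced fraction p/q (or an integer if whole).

1/3

1's neighbors: 4, 6, and 9 (k = 3).
Possible neighbor pairs: C(3,2) = 3. Edges among them: 4–6 → e = 1.
Clustering(1) = 1/3.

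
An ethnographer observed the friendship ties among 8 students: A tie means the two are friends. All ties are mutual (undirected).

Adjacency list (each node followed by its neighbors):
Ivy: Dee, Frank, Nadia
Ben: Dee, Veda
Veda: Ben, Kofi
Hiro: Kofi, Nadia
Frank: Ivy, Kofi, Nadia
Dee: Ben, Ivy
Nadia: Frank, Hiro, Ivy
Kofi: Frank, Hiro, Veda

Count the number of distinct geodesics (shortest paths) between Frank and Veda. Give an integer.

The shortest distance is 2, and the only length-2 path is Frank–Kofi–Veda. So there is exactly 1 shortest path.

1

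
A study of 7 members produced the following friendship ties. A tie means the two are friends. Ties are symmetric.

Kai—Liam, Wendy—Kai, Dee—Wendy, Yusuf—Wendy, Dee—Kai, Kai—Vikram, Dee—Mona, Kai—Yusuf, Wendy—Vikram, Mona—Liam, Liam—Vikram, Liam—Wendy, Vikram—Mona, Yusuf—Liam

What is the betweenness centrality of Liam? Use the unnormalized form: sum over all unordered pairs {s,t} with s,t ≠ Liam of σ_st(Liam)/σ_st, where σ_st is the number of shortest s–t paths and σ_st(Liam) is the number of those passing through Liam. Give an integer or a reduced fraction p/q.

Pairs whose geodesics pass through Liam — Mona–Yusuf: 1; Mona–Wendy: 1/3; Mona–Kai: 1/3; Vikram–Yusuf: 1/3.
All other pairs contribute 0.
Summing the contributions gives betweenness(Liam) = 2.

2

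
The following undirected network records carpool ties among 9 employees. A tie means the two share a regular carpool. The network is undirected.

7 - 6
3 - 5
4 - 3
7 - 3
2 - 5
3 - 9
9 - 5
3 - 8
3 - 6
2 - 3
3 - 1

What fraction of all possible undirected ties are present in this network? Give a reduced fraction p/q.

There are 11 edges and 9 nodes, so the maximum possible is C(9,2) = 36.
Density = 11/36.

11/36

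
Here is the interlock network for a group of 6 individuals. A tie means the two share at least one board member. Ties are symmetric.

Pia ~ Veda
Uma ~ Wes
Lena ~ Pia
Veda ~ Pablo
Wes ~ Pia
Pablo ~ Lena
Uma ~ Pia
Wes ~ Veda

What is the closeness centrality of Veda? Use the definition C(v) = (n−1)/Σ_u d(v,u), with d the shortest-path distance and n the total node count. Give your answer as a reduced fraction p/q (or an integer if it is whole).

5/7

Distances from Veda: Lena:2, Pablo:1, Pia:1, Uma:2, Wes:1. Sum = 7.
n = 6, so closeness = 5/7.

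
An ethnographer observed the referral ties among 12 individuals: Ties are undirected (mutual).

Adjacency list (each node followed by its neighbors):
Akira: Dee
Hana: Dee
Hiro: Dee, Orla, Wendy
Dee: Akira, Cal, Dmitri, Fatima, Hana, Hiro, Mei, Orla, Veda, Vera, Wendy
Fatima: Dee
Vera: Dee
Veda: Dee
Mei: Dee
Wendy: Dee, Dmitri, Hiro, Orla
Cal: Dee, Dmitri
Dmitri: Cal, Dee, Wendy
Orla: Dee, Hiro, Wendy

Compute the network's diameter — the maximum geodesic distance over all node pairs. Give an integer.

Eccentricity of each node (its greatest distance to any other): Akira:2, Cal:2, Dee:1, Dmitri:2, Fatima:2, Hana:2, Hiro:2, Mei:2, Orla:2, Veda:2, Vera:2, Wendy:2.
The maximum eccentricity is 2, realized for instance by the pair Dmitri–Hana via Dmitri – Dee – Hana. So the diameter is 2.

2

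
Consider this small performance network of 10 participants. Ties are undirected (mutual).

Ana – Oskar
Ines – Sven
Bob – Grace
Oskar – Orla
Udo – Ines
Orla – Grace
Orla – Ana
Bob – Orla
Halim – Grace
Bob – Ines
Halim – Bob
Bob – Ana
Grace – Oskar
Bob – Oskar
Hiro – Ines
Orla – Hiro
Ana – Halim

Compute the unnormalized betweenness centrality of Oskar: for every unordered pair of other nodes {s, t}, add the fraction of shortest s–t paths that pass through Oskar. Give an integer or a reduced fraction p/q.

Pairs whose geodesics pass through Oskar — Grace–Ana: 1/4.
All other pairs contribute 0.
Summing the contributions gives betweenness(Oskar) = 1/4.

1/4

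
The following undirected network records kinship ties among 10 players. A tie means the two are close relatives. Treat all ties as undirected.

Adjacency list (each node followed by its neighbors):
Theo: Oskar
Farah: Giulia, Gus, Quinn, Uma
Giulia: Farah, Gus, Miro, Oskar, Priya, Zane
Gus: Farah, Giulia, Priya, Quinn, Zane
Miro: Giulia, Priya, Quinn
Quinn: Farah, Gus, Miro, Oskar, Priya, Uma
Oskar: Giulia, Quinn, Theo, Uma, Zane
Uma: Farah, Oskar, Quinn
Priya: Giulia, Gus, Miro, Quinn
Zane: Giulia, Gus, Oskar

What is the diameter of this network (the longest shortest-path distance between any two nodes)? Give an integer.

Eccentricity of each node (its greatest distance to any other): Farah:3, Giulia:2, Gus:3, Miro:3, Oskar:2, Priya:3, Quinn:2, Theo:3, Uma:2, Zane:2.
The maximum eccentricity is 3, realized for instance by the pair Priya–Theo via Priya – Giulia – Oskar – Theo. So the diameter is 3.

3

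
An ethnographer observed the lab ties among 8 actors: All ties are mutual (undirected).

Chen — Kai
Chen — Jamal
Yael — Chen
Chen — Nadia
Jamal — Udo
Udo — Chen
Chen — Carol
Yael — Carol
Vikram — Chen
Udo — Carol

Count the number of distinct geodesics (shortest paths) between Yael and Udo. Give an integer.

2

The shortest distance is 2. The length-2 paths are: Yael–Chen–Udo; Yael–Carol–Udo.
That gives 2 distinct shortest paths.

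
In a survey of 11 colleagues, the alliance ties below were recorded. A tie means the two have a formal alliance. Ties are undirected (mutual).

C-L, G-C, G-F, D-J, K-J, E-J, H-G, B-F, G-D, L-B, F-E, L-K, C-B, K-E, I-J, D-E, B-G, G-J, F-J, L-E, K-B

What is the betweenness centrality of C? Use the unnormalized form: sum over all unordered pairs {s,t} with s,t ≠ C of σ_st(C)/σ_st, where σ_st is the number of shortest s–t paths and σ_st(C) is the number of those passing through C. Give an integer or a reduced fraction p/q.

1

Pairs whose geodesics pass through C — H–L: 1/2; L–G: 1/2.
All other pairs contribute 0.
Summing the contributions gives betweenness(C) = 1.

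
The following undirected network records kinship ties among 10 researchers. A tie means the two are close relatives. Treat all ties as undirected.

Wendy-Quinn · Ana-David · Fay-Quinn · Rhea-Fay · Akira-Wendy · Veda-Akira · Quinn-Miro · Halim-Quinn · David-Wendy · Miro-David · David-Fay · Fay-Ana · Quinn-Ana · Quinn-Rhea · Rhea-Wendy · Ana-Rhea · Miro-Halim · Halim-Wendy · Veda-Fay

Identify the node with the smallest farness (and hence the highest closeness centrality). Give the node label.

Quinn

Farness (sum of distances to all others) for each node — Akira:18, Ana:15, David:14, Fay:13, Halim:16, Miro:17, Quinn:12, Rhea:14, Veda:18, Wendy:13.
The smallest farness is 12, for Quinn, so Quinn has the highest closeness.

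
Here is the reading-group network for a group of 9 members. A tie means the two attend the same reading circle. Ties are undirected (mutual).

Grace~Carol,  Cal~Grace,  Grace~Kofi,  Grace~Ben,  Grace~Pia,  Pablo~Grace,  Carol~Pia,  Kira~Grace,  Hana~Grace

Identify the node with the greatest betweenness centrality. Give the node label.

Grace

Unnormalized betweenness of each node: Ben:0, Cal:0, Carol:0, Grace:27, Hana:0, Kira:0, Kofi:0, Pablo:0, Pia:0.
Grace has the largest value, 27, making it the main broker — the node through which the most shortest paths run.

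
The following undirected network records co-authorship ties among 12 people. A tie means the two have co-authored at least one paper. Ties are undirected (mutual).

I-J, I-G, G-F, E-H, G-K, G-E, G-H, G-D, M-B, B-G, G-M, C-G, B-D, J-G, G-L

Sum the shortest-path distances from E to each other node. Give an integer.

20

Distances from E: B:2, C:2, D:2, F:2, G:1, H:1, I:2, J:2, K:2, L:2, M:2.
Sum = 2 + 2 + 2 + 2 + 1 + 1 + 2 + 2 + 2 + 2 + 2 = 20.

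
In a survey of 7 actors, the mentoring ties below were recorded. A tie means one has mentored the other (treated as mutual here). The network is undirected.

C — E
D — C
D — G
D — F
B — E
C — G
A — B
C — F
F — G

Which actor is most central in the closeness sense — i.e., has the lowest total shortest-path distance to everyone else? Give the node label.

Farness (sum of distances to all others) for each node — A:18, B:13, C:9, D:12, E:10, F:12, G:12.
The smallest farness is 9, for C, so C has the highest closeness.

C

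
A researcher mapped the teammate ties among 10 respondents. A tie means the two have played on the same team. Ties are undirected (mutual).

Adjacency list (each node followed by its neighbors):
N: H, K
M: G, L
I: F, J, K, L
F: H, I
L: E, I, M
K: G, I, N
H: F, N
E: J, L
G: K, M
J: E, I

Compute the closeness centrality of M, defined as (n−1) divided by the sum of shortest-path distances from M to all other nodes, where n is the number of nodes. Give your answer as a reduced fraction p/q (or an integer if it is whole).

3/7

Distances from M: E:2, F:3, G:1, H:4, I:2, J:3, K:2, L:1, N:3. Sum = 21.
n = 10, so closeness = 9/21 = 3/7.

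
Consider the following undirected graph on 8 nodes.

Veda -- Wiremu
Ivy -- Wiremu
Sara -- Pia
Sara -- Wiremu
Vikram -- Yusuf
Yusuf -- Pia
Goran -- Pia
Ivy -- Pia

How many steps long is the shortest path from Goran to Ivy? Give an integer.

One shortest route is Goran – Pia – Ivy, which uses 2 edges, and Goran and Ivy are not directly tied, so nothing shorter exists. So d(Goran,Ivy) = 2.

2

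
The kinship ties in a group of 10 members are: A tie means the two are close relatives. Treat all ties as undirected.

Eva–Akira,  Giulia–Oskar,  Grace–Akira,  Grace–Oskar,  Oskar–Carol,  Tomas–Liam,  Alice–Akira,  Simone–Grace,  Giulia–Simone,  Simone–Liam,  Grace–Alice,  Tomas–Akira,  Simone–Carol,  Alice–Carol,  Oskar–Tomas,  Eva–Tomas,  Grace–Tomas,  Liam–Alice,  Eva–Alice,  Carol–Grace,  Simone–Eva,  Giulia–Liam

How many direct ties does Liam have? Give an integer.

Liam is directly tied to Alice, Giulia, Simone, and Tomas. That is 4 neighbors, so the degree of Liam is 4.

4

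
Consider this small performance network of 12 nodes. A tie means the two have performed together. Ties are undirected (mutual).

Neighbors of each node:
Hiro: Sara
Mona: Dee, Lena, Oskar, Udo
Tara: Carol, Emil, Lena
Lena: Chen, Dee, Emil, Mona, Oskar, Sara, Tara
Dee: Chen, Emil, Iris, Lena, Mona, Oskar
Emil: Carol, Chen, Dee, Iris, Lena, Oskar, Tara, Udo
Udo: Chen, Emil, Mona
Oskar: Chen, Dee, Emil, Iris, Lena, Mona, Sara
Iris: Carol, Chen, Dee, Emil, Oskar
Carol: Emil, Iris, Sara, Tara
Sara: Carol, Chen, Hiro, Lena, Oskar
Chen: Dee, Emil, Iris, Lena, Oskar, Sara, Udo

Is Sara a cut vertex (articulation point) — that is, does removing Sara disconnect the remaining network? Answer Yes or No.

Yes

Removing Sara leaves {Carol, Chen, Dee, Emil, Iris, Lena, Mona, Oskar, Tara, and Udo} with no path to {Hiro}, so the network splits into 2 components. Sara is a cut vertex.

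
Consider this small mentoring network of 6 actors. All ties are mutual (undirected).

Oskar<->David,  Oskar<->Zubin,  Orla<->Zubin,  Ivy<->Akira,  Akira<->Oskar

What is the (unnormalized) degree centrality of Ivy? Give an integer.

1

Ivy is directly tied to Akira. That is 1 neighbor, so the degree of Ivy is 1.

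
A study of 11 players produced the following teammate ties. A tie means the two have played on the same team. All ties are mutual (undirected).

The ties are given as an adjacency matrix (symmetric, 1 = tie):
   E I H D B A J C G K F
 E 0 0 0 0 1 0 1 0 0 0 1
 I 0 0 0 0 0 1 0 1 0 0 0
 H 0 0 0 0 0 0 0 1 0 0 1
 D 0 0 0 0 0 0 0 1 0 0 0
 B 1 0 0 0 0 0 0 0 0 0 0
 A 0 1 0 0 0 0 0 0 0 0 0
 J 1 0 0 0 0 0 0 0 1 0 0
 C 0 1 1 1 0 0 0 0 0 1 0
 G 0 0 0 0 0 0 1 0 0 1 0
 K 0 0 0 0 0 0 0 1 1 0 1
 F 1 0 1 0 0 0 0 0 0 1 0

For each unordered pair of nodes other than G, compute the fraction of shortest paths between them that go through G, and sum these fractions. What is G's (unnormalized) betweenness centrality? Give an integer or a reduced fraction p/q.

Pairs whose geodesics pass through G — I–J: 1; D–J: 1; A–J: 1; J–C: 1; J–K: 1.
All other pairs contribute 0.
Summing the contributions gives betweenness(G) = 5.

5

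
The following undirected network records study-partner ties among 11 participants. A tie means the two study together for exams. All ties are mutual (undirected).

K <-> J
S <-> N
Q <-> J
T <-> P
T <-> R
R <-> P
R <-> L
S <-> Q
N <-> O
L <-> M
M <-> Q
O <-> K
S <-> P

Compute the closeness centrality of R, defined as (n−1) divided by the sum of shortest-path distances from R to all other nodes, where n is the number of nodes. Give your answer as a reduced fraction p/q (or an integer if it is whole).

5/13

Distances from R: J:4, K:5, L:1, M:2, N:3, O:4, P:1, Q:3, S:2, T:1. Sum = 26.
n = 11, so closeness = 10/26 = 5/13.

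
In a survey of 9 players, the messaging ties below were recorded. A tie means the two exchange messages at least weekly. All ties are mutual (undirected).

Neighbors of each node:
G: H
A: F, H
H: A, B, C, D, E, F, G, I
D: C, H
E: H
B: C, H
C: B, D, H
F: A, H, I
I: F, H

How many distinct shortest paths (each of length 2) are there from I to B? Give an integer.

The shortest distance is 2, and the only length-2 path is I–H–B. So there is exactly 1 shortest path.

1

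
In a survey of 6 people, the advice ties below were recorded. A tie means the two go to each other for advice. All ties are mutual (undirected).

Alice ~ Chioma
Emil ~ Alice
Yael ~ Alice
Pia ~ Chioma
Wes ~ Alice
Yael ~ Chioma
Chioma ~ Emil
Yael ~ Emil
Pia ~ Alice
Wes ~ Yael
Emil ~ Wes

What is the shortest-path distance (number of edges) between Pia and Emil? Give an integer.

2

One shortest route is Pia – Chioma – Emil, which uses 2 edges, and Pia and Emil are not directly tied, so nothing shorter exists. So d(Pia,Emil) = 2.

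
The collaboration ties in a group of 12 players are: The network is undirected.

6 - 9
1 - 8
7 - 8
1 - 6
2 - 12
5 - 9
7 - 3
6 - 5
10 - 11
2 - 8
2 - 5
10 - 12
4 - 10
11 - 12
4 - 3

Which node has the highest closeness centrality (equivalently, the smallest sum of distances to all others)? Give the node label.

2

Farness (sum of distances to all others) for each node — 1:28, 2:21, 3:31, 4:32, 5:26, 6:30, 7:28, 8:23, 9:34, 10:28, 11:31, 12:24.
The smallest farness is 21, for 2, so 2 has the highest closeness.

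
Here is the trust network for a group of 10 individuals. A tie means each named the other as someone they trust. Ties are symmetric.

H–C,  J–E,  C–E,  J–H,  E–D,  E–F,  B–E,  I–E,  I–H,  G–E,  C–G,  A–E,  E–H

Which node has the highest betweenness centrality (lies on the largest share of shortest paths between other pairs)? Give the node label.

Unnormalized betweenness of each node: A:0, B:0, C:1/2, D:0, E:30, F:0, G:0, H:3/2, I:0, J:0.
E has the largest value, 30, making it the main broker — the node through which the most shortest paths run.

E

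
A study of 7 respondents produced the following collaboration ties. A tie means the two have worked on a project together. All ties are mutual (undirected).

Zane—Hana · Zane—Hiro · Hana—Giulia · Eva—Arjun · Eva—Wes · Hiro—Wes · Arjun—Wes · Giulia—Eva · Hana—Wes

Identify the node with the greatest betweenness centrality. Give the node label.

Unnormalized betweenness of each node: Arjun:0, Eva:11/6, Giulia:5/6, Hana:23/6, Hiro:4/3, Wes:19/3, Zane:5/6.
Wes has the largest value, 19/3, making it the main broker — the node through which the most shortest paths run.

Wes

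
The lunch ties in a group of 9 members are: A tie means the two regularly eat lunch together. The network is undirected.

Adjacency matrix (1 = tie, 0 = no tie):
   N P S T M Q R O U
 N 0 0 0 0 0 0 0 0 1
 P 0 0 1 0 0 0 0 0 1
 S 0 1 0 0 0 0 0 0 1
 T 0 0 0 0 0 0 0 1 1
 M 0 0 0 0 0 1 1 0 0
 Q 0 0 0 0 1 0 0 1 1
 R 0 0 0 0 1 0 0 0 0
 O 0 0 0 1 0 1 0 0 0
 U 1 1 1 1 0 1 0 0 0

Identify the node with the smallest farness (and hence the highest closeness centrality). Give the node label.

Farness (sum of distances to all others) for each node — M:18, N:19, O:18, P:18, Q:13, R:25, S:18, T:17, U:12.
The smallest farness is 12, for U, so U has the highest closeness.

U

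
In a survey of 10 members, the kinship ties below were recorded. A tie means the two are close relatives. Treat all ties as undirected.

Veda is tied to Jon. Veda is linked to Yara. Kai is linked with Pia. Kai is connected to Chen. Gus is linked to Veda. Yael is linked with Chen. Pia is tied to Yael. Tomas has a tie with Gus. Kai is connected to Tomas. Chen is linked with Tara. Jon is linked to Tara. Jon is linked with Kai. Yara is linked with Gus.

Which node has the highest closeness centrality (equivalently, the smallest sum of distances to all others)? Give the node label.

Kai

Farness (sum of distances to all others) for each node — Chen:19, Gus:20, Jon:16, Kai:15, Pia:21, Tara:20, Tomas:18, Veda:19, Yael:25, Yara:25.
The smallest farness is 15, for Kai, so Kai has the highest closeness.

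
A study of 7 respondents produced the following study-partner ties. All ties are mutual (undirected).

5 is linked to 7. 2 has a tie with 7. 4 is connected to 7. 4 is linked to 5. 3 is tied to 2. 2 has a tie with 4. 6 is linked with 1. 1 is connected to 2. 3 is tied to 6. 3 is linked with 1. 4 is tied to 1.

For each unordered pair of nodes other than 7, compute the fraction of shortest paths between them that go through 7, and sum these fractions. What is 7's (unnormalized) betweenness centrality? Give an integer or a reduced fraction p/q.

5/6

Pairs whose geodesics pass through 7 — 5–2: 1/2; 5–3: 1/3.
All other pairs contribute 0.
Summing the contributions gives betweenness(7) = 5/6.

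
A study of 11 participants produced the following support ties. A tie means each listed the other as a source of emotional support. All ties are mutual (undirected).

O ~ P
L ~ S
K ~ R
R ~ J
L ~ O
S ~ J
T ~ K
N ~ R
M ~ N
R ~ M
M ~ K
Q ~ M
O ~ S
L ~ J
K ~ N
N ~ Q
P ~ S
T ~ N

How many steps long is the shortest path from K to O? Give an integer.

One shortest route is K – R – J – S – O, which uses 4 edges, and at distance 3 from K we only reach {L, S}, which does not include O. So d(K,O) = 4.

4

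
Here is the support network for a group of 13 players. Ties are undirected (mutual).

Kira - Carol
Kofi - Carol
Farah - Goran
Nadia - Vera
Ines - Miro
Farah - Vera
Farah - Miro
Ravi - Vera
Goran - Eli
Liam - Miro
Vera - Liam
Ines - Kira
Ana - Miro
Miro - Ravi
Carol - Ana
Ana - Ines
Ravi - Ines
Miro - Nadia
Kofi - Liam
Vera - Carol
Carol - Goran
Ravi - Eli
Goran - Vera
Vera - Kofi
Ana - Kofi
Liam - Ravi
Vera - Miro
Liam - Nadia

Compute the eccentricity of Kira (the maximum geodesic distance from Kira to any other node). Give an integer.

3

Distances from Kira: Ana:2, Carol:1, Eli:3, Farah:3, Goran:2, Ines:1, Kofi:2, Liam:3, Miro:2, Nadia:3, Ravi:2, Vera:2.
The largest is 3 (to Farah, Liam, Nadia, and Eli), so the eccentricity of Kira is 3.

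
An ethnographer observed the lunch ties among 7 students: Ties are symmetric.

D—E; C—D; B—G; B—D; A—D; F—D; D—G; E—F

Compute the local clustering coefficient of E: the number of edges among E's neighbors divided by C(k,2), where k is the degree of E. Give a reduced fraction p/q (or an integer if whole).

E's neighbors: D and F (k = 2).
Possible neighbor pairs: C(2,2) = 1. Edges among them: D–F → e = 1.
Clustering(E) = 1/1.

1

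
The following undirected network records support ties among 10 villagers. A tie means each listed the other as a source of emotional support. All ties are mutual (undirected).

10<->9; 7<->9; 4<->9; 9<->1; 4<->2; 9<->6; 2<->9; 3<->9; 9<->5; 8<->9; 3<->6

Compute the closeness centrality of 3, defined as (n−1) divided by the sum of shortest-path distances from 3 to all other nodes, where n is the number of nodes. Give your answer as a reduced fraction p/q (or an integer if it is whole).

9/16

Distances from 3: 1:2, 2:2, 4:2, 5:2, 6:1, 7:2, 8:2, 9:1, 10:2. Sum = 16.
n = 10, so closeness = 9/16.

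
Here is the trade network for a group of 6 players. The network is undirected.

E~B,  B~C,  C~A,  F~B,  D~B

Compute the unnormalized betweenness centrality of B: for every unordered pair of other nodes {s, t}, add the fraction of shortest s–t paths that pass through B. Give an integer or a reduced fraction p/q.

9

Pairs whose geodesics pass through B — A–F: 1; A–D: 1; A–E: 1; F–C: 1; F–D: 1; F–E: 1; C–D: 1; C–E: 1; D–E: 1.
All other pairs contribute 0.
Summing the contributions gives betweenness(B) = 9.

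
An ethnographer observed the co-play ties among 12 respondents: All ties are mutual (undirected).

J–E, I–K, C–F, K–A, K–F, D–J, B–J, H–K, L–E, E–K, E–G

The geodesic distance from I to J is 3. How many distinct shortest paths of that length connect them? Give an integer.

1

The shortest distance is 3, and the only length-3 path is I–K–E–J. So there is exactly 1 shortest path.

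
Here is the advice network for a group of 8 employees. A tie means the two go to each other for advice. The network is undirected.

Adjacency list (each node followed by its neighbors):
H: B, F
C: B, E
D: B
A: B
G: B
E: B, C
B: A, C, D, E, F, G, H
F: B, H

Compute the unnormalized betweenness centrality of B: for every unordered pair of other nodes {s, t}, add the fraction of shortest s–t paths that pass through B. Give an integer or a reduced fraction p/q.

Pairs whose geodesics pass through B — H–E: 1; H–G: 1; H–A: 1; H–D: 1; H–C: 1; E–G: 1; E–A: 1; E–F: 1; E–D: 1; G–A: 1; G–F: 1; G–D: 1; G–C: 1; A–F: 1 … (+5 more pairs).
All other pairs contribute 0.
Summing the contributions gives betweenness(B) = 19.

19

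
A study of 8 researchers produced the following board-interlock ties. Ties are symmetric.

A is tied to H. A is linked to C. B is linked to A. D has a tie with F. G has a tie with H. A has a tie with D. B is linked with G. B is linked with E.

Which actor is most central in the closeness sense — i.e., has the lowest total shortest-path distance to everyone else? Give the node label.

A

Farness (sum of distances to all others) for each node — A:10, B:12, C:16, D:14, E:18, F:20, G:16, H:14.
The smallest farness is 10, for A, so A has the highest closeness.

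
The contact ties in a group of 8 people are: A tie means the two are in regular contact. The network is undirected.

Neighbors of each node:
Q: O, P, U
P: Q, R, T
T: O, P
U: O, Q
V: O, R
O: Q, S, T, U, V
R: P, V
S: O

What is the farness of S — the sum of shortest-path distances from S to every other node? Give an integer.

15

Distances from S: O:1, P:3, Q:2, R:3, T:2, U:2, V:2.
Sum = 1 + 3 + 2 + 3 + 2 + 2 + 2 = 15.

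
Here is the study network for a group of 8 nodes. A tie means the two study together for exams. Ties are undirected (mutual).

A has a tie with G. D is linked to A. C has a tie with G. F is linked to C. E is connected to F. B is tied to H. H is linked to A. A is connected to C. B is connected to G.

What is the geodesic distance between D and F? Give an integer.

One shortest route is D – A – C – F, which uses 3 edges, and at distance 2 from D we only reach {C, G, H}, which does not include F. So d(D,F) = 3.

3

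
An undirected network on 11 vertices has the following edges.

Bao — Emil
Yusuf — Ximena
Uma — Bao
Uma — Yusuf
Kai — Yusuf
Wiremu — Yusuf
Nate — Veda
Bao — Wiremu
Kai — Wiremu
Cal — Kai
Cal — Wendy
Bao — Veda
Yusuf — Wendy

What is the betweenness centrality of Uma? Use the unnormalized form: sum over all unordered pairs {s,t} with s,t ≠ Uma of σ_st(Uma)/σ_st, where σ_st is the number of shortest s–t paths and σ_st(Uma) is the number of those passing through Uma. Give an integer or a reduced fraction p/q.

6

Pairs whose geodesics pass through Uma — Ximena–Nate: 1/2; Ximena–Veda: 1/2; Ximena–Emil: 1/2; Ximena–Bao: 1/2; Nate–Yusuf: 1/2; Nate–Wendy: 1/2; Veda–Yusuf: 1/2; Veda–Wendy: 1/2; Emil–Yusuf: 1/2; Emil–Wendy: 1/2; Bao–Yusuf: 1/2; Bao–Wendy: 1/2.
All other pairs contribute 0.
Summing the contributions gives betweenness(Uma) = 6.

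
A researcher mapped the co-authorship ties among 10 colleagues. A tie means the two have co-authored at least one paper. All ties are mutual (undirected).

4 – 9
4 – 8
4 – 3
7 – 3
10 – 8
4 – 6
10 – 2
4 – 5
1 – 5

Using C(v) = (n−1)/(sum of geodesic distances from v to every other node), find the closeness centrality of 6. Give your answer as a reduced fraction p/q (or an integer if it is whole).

Distances from 6: 1:3, 2:4, 3:2, 4:1, 5:2, 7:3, 8:2, 9:2, 10:3. Sum = 22.
n = 10, so closeness = 9/22.

9/22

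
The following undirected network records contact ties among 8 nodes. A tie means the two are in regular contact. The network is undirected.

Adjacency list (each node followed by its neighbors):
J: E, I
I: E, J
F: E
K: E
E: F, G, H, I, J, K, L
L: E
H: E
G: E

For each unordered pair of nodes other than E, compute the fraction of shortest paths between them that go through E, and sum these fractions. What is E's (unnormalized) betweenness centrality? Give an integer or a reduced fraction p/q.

20

Pairs whose geodesics pass through E — H–F: 1; H–I: 1; H–K: 1; H–J: 1; H–G: 1; H–L: 1; F–I: 1; F–K: 1; F–J: 1; F–G: 1; F–L: 1; I–K: 1; I–G: 1; I–L: 1 … (+6 more pairs).
All other pairs contribute 0.
Summing the contributions gives betweenness(E) = 20.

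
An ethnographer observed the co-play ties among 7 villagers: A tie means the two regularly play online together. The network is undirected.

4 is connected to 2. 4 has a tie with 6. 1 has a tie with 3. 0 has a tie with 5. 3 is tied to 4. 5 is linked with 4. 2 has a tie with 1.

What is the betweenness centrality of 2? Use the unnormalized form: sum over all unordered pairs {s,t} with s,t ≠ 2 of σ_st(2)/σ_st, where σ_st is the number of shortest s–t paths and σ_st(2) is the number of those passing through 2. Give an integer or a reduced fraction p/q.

2

Pairs whose geodesics pass through 2 — 1–5: 1/2; 1–6: 1/2; 1–0: 1/2; 1–4: 1/2.
All other pairs contribute 0.
Summing the contributions gives betweenness(2) = 2.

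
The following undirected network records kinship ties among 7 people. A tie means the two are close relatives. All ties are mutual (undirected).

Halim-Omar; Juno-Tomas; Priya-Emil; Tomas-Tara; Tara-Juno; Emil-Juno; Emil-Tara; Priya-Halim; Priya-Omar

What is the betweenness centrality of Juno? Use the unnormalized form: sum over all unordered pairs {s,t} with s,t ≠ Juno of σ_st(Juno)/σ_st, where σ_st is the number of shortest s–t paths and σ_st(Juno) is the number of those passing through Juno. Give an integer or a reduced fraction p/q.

2

Pairs whose geodesics pass through Juno — Emil–Tomas: 1/2; Omar–Tomas: 1/2; Priya–Tomas: 1/2; Tomas–Halim: 1/2.
All other pairs contribute 0.
Summing the contributions gives betweenness(Juno) = 2.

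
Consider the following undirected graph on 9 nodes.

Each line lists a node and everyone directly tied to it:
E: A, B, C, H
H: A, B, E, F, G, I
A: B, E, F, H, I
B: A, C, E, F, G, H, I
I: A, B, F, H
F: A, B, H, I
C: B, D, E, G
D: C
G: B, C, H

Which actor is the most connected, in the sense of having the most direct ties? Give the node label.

Degrees — A:5, B:7, C:4, D:1, E:4, F:4, G:3, H:6, I:4.
The maximum is 7, attained only by B.

B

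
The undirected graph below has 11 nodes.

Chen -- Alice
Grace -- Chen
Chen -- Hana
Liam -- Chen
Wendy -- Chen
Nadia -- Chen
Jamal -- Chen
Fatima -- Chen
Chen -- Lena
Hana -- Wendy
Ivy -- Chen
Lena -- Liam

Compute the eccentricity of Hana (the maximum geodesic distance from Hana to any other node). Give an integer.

Distances from Hana: Alice:2, Chen:1, Fatima:2, Grace:2, Ivy:2, Jamal:2, Lena:2, Liam:2, Nadia:2, Wendy:1.
The largest is 2 (to Grace, Fatima, Lena, Nadia, Jamal, Ivy, Alice, and Liam), so the eccentricity of Hana is 2.

2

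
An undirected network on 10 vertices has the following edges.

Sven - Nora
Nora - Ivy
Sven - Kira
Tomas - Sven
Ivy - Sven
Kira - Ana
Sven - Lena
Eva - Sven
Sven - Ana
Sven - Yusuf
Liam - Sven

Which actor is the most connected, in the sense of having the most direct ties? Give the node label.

Sven

Degrees — Ana:2, Eva:1, Ivy:2, Kira:2, Lena:1, Liam:1, Nora:2, Sven:9, Tomas:1, Yusuf:1.
The maximum is 9, attained only by Sven.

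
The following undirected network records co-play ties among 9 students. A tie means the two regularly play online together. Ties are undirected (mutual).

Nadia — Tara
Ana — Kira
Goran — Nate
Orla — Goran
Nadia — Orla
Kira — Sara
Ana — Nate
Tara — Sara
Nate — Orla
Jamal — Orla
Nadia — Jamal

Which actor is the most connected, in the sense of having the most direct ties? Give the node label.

Orla

Degrees — Ana:2, Goran:2, Jamal:2, Kira:2, Nadia:3, Nate:3, Orla:4, Sara:2, Tara:2.
The maximum is 4, attained only by Orla.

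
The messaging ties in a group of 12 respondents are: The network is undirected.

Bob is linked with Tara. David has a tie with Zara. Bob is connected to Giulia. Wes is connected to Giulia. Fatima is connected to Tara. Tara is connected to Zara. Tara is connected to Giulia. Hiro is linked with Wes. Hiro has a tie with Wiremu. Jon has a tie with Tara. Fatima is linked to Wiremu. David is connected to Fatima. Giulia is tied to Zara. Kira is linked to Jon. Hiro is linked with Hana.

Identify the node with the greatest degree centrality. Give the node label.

Tara

Degrees — Bob:2, David:2, Fatima:3, Giulia:4, Hana:1, Hiro:3, Jon:2, Kira:1, Tara:5, Wes:2, Wiremu:2, Zara:3.
The maximum is 5, attained only by Tara.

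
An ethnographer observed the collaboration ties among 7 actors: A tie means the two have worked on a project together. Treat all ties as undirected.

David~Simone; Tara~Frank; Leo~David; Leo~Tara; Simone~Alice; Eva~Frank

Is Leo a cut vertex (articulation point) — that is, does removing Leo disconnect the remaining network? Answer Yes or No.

Yes

Removing Leo leaves {Eva, Frank, and Tara} with no path to {Alice, David, and Simone}, so the network splits into 2 components. Leo is a cut vertex.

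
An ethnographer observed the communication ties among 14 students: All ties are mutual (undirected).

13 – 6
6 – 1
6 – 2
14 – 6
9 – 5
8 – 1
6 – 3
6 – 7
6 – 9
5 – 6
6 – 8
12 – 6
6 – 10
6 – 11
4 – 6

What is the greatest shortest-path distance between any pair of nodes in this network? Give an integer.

2

Eccentricity of each node (its greatest distance to any other): 1:2, 2:2, 3:2, 4:2, 5:2, 6:1, 7:2, 8:2, 9:2, 10:2, 11:2, 12:2, 13:2, 14:2.
The maximum eccentricity is 2, realized for instance by the pair 10–11 via 10 – 6 – 11. So the diameter is 2.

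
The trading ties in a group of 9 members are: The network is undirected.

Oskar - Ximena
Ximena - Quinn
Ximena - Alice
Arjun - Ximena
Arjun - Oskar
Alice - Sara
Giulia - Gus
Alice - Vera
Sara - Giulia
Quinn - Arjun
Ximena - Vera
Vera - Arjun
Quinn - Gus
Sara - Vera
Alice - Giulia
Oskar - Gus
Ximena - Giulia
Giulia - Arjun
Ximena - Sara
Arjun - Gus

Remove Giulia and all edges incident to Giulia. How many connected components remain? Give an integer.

1

Giulia's neighbors (Alice, Arjun, Gus, Sara, and Ximena) remain reachable from one another through other ties, so the rest of the network stays in one piece.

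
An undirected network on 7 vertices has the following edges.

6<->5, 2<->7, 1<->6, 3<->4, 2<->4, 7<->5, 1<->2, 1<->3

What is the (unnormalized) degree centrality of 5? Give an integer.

5 is directly tied to 6 and 7. That is 2 neighbors, so the degree of 5 is 2.

2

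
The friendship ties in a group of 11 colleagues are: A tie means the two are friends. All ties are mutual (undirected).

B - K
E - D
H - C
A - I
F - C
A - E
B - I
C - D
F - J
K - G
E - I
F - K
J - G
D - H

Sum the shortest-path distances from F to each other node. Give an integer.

Distances from F: A:4, B:2, C:1, D:2, E:3, G:2, H:2, I:3, J:1, K:1.
Sum = 4 + 2 + 1 + 2 + 3 + 2 + 2 + 3 + 1 + 1 = 21.

21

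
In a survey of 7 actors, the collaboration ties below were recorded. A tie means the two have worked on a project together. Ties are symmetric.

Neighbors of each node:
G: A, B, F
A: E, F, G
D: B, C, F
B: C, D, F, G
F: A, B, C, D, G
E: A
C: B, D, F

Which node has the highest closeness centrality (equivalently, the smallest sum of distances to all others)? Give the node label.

F

Farness (sum of distances to all others) for each node — A:9, B:9, C:10, D:10, E:14, F:7, G:9.
The smallest farness is 7, for F, so F has the highest closeness.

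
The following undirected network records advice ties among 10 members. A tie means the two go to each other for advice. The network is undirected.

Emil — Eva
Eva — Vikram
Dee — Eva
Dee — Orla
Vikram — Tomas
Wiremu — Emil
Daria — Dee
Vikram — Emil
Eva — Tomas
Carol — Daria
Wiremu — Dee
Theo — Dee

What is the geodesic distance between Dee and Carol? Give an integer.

One shortest route is Dee – Daria – Carol, which uses 2 edges, and Dee and Carol are not directly tied, so nothing shorter exists. So d(Dee,Carol) = 2.

2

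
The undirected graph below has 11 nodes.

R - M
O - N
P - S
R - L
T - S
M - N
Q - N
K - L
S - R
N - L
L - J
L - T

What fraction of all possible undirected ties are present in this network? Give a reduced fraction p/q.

12/55

There are 12 edges and 11 nodes, so the maximum possible is C(11,2) = 55.
Density = 12/55.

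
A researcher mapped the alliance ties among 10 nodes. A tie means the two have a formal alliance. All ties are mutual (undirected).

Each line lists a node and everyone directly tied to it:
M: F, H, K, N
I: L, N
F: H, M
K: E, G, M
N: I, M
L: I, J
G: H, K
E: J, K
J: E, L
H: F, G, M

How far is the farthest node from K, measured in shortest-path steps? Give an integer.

Distances from K: E:1, F:2, G:1, H:2, I:3, J:2, L:3, M:1, N:2.
The largest is 3 (to I and L), so the eccentricity of K is 3.

3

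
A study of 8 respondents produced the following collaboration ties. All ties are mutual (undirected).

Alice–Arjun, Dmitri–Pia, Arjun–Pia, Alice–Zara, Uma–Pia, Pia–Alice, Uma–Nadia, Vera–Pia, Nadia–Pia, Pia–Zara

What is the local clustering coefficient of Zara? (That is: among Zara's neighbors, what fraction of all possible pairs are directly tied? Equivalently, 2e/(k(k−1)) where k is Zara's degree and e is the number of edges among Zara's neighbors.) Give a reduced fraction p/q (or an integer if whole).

1

Zara's neighbors: Alice and Pia (k = 2).
Possible neighbor pairs: C(2,2) = 1. Edges among them: Alice–Pia → e = 1.
Clustering(Zara) = 1/1.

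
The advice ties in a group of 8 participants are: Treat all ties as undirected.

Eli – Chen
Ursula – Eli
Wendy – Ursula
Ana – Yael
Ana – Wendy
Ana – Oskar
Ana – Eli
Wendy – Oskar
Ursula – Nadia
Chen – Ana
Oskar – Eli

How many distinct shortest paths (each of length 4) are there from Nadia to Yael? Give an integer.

The shortest distance is 4. The length-4 paths are: Nadia–Ursula–Eli–Ana–Yael; Nadia–Ursula–Wendy–Ana–Yael.
That gives 2 distinct shortest paths.

2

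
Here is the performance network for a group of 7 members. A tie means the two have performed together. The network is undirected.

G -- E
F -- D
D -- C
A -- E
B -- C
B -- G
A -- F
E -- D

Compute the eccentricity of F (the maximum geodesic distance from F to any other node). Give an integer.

3

Distances from F: A:1, B:3, C:2, D:1, E:2, G:3.
The largest is 3 (to G and B), so the eccentricity of F is 3.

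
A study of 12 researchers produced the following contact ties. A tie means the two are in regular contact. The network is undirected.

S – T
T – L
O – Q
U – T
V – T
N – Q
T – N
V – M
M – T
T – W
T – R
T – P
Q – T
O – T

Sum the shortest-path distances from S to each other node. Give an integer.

Distances from S: L:2, M:2, N:2, O:2, P:2, Q:2, R:2, T:1, U:2, V:2, W:2.
Sum = 2 + 2 + 2 + 2 + 2 + 2 + 2 + 1 + 2 + 2 + 2 = 21.

21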